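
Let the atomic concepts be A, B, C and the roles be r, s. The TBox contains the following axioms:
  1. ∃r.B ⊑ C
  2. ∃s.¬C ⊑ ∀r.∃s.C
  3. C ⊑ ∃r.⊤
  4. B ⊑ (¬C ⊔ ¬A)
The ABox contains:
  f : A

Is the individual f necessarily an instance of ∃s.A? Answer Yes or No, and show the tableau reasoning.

1. f : ∃s.A?  L(f) = {A} ∪ {∀s.¬A}
   open: L(f) ⊇ {A, ¬B, ¬C, ∀r.¬B, ∀s.C, …} — f ∉ ∃s.A possible
2. Hence f : ∃s.A: not entailed.

No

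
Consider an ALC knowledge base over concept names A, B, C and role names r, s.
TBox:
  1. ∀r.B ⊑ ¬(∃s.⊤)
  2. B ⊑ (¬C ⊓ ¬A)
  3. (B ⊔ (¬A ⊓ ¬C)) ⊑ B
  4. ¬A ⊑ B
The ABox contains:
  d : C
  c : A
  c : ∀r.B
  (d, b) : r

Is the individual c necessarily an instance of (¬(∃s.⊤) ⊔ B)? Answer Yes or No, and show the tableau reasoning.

Yes

1. c : (¬(∃s.⊤) ⊔ B)?  L(c) = {A, ∀r.B} ∪ {(∃s.⊤ ⊓ ¬B)}
   clash {B, ¬B} at c — c ∈ (¬(∃s.⊤) ⊔ B)
2. Hence c : (¬(∃s.⊤) ⊔ B): entailed.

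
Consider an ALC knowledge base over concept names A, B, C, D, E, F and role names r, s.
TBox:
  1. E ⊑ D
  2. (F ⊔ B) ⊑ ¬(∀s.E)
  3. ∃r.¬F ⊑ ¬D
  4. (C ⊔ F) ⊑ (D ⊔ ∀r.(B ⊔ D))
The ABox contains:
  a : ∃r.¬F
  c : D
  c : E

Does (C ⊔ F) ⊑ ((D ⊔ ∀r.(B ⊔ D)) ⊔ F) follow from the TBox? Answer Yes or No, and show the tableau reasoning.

Yes

1. (C ⊔ F) ⊑ ((D ⊔ ∀r.(B ⊔ D)) ⊔ F)  ⇔  ((C ⊔ F) ⊓ ((¬D ⊓ ∃r.(¬B ⊓ ¬D)) ⊓ ¬F)) unsat w.r.t. T
   all branches close; clash {F, ¬F} at x₀
2. Hence (C ⊔ F) ⊑ ((D ⊔ ∀r.(B ⊔ D)) ⊔ F): entailed.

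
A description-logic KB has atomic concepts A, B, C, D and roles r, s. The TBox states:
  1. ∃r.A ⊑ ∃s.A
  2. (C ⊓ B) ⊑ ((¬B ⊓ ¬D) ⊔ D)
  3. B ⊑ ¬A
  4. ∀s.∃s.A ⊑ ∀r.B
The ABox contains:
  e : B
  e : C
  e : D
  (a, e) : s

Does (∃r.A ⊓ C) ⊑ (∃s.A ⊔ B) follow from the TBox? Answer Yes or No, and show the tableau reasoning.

Yes

1. (∃r.A ⊓ C) ⊑ (∃s.A ⊔ B)  ⇔  ((∃r.A ⊓ C) ⊓ (∀s.¬A ⊓ ¬B)) unsat w.r.t. T
   all branches close; clash {A, ¬A} at an ∃-successor
2. Hence (∃r.A ⊓ C) ⊑ (∃s.A ⊔ B): entailed.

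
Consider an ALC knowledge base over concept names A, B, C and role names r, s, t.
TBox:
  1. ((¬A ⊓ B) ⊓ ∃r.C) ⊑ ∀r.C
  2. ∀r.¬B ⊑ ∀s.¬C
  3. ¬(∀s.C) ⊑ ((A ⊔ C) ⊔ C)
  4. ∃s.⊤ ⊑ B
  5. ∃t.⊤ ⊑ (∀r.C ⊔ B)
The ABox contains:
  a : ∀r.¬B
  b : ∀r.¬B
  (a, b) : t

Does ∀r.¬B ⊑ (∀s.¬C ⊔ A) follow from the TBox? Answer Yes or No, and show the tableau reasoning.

1. ∀r.¬B ⊑ (∀s.¬C ⊔ A)  ⇔  (∀r.¬B ⊓ (∃s.C ⊓ ¬A)) unsat w.r.t. T
   all branches close; clash {C, ¬C} at an ∃-successor
2. Hence ∀r.¬B ⊑ (∀s.¬C ⊔ A): entailed.

Yes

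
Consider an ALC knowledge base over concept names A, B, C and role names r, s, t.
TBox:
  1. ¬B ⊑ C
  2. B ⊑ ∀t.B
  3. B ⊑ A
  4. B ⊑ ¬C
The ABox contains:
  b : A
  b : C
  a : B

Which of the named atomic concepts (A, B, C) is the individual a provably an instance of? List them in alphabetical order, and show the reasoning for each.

{A, B}

1. a : A?  L(a) = {B} ∪ {¬A}
   clash {A, ¬A} at a — a ∈ A
2. a : B?  L(a) = {B} ∪ {¬B}
   clash {B, ¬B} at a — a ∈ B
3. a : C?  L(a) = {B} ∪ {¬C}
   apply at a: B⊑∀t.B; B⊑A
   open: L(a) ⊇ {A, B, ¬C, ∀t.B} — a ∉ C possible
4. Entailed for a: {A, B}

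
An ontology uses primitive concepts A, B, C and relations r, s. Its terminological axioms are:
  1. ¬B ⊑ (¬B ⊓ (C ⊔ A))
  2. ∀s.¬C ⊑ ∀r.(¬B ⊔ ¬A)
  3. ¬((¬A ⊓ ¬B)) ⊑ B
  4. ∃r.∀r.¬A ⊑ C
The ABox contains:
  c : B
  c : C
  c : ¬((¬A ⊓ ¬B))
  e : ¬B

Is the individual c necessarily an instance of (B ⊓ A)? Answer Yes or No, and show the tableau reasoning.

1. c : (B ⊓ A)?  L(c) = {B, C, ¬((¬A ⊓ ¬B))} ∪ {(¬B ⊔ ¬A)}
   open: L(c) ⊇ {B, C, ¬A, ∃s.C} (+ ∃-successors) — c ∉ (B ⊓ A) possible
2. Hence c : (B ⊓ A): not entailed.

No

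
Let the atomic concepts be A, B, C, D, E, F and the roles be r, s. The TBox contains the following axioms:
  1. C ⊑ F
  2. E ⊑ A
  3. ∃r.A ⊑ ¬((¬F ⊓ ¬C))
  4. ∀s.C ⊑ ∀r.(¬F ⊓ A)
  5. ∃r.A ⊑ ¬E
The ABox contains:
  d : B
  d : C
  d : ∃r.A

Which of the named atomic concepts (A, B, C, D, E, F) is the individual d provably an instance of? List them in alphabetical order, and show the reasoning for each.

1. d : A?  L(d) = {B, C, ∃r.A} ∪ {¬A}
   apply at d: C⊑F; ∃r.A⊑¬((¬F ⊓ ¬C)); ∃r.A⊑¬E
   open: L(d) ⊇ {B, C, F, ¬A, ¬E, …} (+ ∃-successors) — d ∉ A possible
2. d : B?  L(d) = {B, C, ∃r.A} ∪ {¬B}
   clash {B, ¬B} at d — d ∈ B
3. d : C?  L(d) = {B, C, ∃r.A} ∪ {¬C}
   clash {C, ¬C} at d — d ∈ C
4. d : D?  L(d) = {B, C, ∃r.A} ∪ {¬D}
   apply at d: C⊑F; ∃r.A⊑¬((¬F ⊓ ¬C)); ∃r.A⊑¬E
   open: L(d) ⊇ {B, C, F, ¬D, ¬E, …} (+ ∃-successors) — d ∉ D possible
5. d : E?  L(d) = {B, C, ∃r.A} ∪ {¬E}
   apply at d: C⊑F; ∃r.A⊑¬((¬F ⊓ ¬C))
   open: L(d) ⊇ {B, C, F, ¬E, ∃r.A, …} (+ ∃-successors) — d ∉ E possible
6. d : F?  L(d) = {B, C, ∃r.A} ∪ {¬F}
   clash {F, ¬F} at d — d ∈ F
7. Entailed for d: {B, C, F}

{B, C, F}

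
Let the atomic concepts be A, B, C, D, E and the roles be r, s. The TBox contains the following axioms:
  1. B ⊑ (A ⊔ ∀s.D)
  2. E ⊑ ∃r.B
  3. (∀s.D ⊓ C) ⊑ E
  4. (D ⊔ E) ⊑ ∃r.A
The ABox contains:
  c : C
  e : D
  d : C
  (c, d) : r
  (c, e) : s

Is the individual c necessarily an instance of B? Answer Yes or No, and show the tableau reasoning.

1. c : B?  L(c) = {C} ∪ {¬B}
   open: L(c) ⊇ {C, ¬B, ¬D, ¬E, ∃s.¬D} (+ ∃-successors) — c ∉ B possible
2. Hence c : B: not entailed.

No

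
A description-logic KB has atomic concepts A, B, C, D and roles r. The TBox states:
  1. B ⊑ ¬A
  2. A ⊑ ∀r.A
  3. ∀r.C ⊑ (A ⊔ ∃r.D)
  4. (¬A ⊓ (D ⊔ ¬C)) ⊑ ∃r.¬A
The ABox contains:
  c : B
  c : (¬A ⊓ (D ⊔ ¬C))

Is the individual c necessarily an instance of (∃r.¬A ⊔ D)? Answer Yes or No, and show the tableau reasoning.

Yes

1. c : (∃r.¬A ⊔ D)?  L(c) = {B, (¬A ⊓ (D ⊔ ¬C))} ∪ {(∀r.A ⊓ ¬D)}
   clash {A, ¬A} at an ∃-successor — c ∈ (∃r.¬A ⊔ D)
2. Hence c : (∃r.¬A ⊔ D): entailed.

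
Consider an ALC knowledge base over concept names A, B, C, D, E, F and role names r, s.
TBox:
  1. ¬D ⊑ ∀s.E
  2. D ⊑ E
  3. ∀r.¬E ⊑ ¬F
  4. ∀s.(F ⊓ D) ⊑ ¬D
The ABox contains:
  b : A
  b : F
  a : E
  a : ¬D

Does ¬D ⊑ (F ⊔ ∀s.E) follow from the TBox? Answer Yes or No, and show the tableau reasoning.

1. ¬D ⊑ (F ⊔ ∀s.E)  ⇔  (¬D ⊓ (¬F ⊓ ∃s.¬E)) unsat w.r.t. T
   all branches close; clash {E, ¬E} at an ∃-successor
2. Hence ¬D ⊑ (F ⊔ ∀s.E): entailed.

Yes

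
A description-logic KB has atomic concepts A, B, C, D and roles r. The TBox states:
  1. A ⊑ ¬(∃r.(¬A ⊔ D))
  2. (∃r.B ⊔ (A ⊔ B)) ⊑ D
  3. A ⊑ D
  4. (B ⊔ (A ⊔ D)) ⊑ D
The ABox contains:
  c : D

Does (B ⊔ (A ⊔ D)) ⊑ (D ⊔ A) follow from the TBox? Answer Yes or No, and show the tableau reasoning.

1. (B ⊔ (A ⊔ D)) ⊑ (D ⊔ A)  ⇔  ((B ⊔ (A ⊔ D)) ⊓ (¬D ⊓ ¬A)) unsat w.r.t. T
   all branches close; clash {D, ¬D} at x₀
2. Hence (B ⊔ (A ⊔ D)) ⊑ (D ⊔ A): entailed.

Yes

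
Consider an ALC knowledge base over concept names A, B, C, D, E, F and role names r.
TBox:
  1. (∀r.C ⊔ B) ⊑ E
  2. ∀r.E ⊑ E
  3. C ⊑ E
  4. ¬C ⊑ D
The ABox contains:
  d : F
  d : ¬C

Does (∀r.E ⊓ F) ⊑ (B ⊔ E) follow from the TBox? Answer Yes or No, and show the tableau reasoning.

1. (∀r.E ⊓ F) ⊑ (B ⊔ E)  ⇔  ((∀r.E ⊓ F) ⊓ (¬B ⊓ ¬E)) unsat w.r.t. T
   all branches close; clash {E, ¬E} at x₀
2. Hence (∀r.E ⊓ F) ⊑ (B ⊔ E): entailed.

Yes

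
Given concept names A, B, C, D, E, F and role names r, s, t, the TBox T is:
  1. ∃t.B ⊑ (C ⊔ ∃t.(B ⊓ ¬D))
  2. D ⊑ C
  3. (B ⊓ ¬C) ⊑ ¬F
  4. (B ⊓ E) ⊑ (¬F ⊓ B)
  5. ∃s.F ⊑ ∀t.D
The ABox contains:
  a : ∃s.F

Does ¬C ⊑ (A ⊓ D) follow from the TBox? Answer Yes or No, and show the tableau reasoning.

1. ¬C ⊑ (A ⊓ D)  ⇔  (¬C ⊓ (¬A ⊔ ¬D)) unsat w.r.t. T
   open: L(x₀) ⊇ {¬A, ¬B, ¬C, ¬D, ∀s.¬F, …}
2. Hence ¬C ⊑ (A ⊓ D): not entailed.

No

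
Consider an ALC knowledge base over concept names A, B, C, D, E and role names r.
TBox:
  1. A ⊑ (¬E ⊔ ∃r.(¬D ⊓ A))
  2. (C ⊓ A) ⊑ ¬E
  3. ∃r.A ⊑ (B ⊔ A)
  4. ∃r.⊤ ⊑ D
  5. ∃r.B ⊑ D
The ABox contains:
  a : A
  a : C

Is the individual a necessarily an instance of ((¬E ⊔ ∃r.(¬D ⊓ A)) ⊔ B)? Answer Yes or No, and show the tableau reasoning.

1. a : ((¬E ⊔ ∃r.(¬D ⊓ A)) ⊔ B)?  L(a) = {A, C} ∪ {((E ⊓ ∀r.(D ⊔ ¬A)) ⊓ ¬B)}
   clash {E, ¬E} at a — a ∈ ((¬E ⊔ ∃r.(¬D ⊓ A)) ⊔ B)
2. Hence a : ((¬E ⊔ ∃r.(¬D ⊓ A)) ⊔ B): entailed.

Yes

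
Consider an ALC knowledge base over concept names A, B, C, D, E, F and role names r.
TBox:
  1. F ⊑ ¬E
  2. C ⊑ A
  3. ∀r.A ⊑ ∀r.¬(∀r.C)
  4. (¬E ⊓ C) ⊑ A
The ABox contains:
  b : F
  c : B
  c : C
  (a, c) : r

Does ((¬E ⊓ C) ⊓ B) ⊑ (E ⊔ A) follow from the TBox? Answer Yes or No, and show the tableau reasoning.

1. ((¬E ⊓ C) ⊓ B) ⊑ (E ⊔ A)  ⇔  (((¬E ⊓ C) ⊓ B) ⊓ (¬E ⊓ ¬A)) unsat w.r.t. T
   all branches close; clash {A, ¬A} at x₀
2. Hence ((¬E ⊓ C) ⊓ B) ⊑ (E ⊔ A): entailed.

Yes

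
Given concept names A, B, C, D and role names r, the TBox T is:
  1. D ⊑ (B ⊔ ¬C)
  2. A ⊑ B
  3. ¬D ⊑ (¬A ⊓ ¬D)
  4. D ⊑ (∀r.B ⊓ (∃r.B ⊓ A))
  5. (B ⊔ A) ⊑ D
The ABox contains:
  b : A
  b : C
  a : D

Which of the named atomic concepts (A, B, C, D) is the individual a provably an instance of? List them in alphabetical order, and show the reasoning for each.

1. a : A?  L(a) = {D} ∪ {¬A}
   clash {A, ¬A} at a — a ∈ A
2. a : B?  L(a) = {D} ∪ {¬B}
   clash {B, ¬B} at a — a ∈ B
3. a : C?  L(a) = {D} ∪ {¬C}
   apply at a: D⊑(B ⊔ ¬C); D⊑(∀r.B ⊓ (∃r.B ⊓ A))
   open: L(a) ⊇ {A, B, D, ¬C, ∀r.B, …} (+ ∃-successors) — a ∉ C possible
4. a : D?  L(a) = {D} ∪ {¬D}
   clash {D, ¬D} at a — a ∈ D
5. Entailed for a: {A, B, D}

{A, B, D}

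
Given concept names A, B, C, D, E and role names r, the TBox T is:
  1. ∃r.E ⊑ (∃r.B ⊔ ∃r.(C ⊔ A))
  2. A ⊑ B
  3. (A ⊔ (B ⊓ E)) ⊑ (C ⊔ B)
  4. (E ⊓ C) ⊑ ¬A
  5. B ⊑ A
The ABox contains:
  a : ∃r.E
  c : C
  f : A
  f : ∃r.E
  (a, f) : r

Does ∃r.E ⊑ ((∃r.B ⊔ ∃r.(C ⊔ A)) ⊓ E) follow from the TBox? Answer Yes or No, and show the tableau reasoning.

1. ∃r.E ⊑ ((∃r.B ⊔ ∃r.(C ⊔ A)) ⊓ E)  ⇔  (∃r.E ⊓ ((∀r.¬B ⊓ ∀r.(¬C ⊓ ¬A)) ⊔ ¬E)) unsat w.r.t. T
   apply at x₀: ∃r.E⊑(∃r.B ⊔ ∃r.(C ⊔ A))
   open: L(x₀) ⊇ {¬A, ¬B, ¬E, ∃r.B, ∃r.E} (+ ∃-successors)
2. Hence ∃r.E ⊑ ((∃r.B ⊔ ∃r.(C ⊔ A)) ⊓ E): not entailed.

No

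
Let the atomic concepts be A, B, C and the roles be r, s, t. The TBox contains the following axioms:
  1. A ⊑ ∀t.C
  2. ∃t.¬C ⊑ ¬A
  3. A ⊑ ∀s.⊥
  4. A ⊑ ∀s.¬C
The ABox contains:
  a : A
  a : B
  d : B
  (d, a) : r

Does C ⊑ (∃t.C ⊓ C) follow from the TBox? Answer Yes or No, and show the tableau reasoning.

1. C ⊑ (∃t.C ⊓ C)  ⇔  (C ⊓ (∀t.¬C ⊔ ¬C)) unsat w.r.t. T
   open: L(x₀) ⊇ {C, ¬A, ∀t.¬C}
2. Hence C ⊑ (∃t.C ⊓ C): not entailed.

No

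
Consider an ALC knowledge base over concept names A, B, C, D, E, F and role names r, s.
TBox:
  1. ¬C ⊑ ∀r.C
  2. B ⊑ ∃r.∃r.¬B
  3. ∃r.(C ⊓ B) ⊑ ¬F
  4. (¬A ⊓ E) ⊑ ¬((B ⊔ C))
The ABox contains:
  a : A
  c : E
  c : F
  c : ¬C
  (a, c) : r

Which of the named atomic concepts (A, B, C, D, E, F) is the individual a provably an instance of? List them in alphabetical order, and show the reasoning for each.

1. a : A?  L(a) = {A} ∪ {¬A}
   clash {A, ¬A} at a — a ∈ A
2. a : B?  L(a) = {A} ∪ {¬B}
   open: L(a) ⊇ {A, C, ¬B, ∀r.(¬C ⊔ ¬B)} — a ∉ B possible
3. a : C?  L(a) = {A} ∪ {¬C}
   clash {C, ¬C} at c — a ∈ C
4. a : D?  L(a) = {A} ∪ {¬D}
   open: L(a) ⊇ {A, C, ¬B, ¬D, ∀r.(¬C ⊔ ¬B)} — a ∉ D possible
5. a : E?  L(a) = {A} ∪ {¬E}
   open: L(a) ⊇ {A, C, ¬B, ¬E, ∀r.(¬C ⊔ ¬B)} — a ∉ E possible
6. a : F?  L(a) = {A} ∪ {¬F}
   open: L(a) ⊇ {A, C, ¬B, ¬F} — a ∉ F possible
7. Entailed for a: {A, C}

{A, C}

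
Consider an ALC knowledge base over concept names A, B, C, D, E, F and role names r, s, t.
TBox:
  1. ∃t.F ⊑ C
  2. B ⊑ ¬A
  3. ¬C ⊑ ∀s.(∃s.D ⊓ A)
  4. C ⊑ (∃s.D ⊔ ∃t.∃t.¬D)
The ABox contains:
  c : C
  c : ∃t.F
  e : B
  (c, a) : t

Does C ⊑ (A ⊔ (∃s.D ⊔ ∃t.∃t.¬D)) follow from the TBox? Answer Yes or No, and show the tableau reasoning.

1. C ⊑ (A ⊔ (∃s.D ⊔ ∃t.∃t.¬D))  ⇔  (C ⊓ (¬A ⊓ (∀s.¬D ⊓ ∀t.∀t.D))) unsat w.r.t. T
   all branches close; clash {D, ¬D} at an ∃-successor
2. Hence C ⊑ (A ⊔ (∃s.D ⊔ ∃t.∃t.¬D)): entailed.

Yes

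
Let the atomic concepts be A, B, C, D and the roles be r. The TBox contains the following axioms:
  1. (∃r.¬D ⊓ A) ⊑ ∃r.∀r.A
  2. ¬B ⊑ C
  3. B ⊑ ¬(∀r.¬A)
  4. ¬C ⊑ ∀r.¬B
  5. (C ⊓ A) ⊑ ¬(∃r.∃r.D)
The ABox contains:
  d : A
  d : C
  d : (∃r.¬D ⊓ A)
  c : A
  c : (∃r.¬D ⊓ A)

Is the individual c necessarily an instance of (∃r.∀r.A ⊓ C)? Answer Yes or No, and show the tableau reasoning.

1. c : (∃r.∀r.A ⊓ C)?  L(c) = {A, (∃r.¬D ⊓ A)} ∪ {(∀r.∃r.¬A ⊔ ¬C)}
   apply at c: (∃r.¬D ⊓ A)⊑∃r.∀r.A
   open: L(c) ⊇ {A, B, ¬C, ∀r.¬B, ∃r.A, …} (+ ∃-successors) — c ∉ (∃r.∀r.A ⊓ C) possible
2. Hence c : (∃r.∀r.A ⊓ C): not entailed.

No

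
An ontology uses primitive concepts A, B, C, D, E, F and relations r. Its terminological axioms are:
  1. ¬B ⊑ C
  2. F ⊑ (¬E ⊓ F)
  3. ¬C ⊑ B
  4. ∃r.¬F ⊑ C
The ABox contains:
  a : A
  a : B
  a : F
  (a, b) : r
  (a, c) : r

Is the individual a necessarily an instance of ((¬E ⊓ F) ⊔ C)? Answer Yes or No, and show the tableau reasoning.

1. a : ((¬E ⊓ F) ⊔ C)?  L(a) = {A, B, F} ∪ {((E ⊔ ¬F) ⊓ ¬C)}
   clash {F, ¬F} at a — a ∈ ((¬E ⊓ F) ⊔ C)
2. Hence a : ((¬E ⊓ F) ⊔ C): entailed.

Yes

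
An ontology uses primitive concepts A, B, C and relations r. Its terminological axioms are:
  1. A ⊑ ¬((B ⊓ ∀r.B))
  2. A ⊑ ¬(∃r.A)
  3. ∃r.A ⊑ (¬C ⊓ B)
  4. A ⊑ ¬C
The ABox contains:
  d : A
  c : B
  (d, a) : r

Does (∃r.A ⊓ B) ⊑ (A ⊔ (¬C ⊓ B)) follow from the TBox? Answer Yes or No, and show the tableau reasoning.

1. (∃r.A ⊓ B) ⊑ (A ⊔ (¬C ⊓ B))  ⇔  ((∃r.A ⊓ B) ⊓ (¬A ⊓ (C ⊔ ¬B))) unsat w.r.t. T
   all branches close; clash {B, ¬B} at x₀
2. Hence (∃r.A ⊓ B) ⊑ (A ⊔ (¬C ⊓ B)): entailed.

Yes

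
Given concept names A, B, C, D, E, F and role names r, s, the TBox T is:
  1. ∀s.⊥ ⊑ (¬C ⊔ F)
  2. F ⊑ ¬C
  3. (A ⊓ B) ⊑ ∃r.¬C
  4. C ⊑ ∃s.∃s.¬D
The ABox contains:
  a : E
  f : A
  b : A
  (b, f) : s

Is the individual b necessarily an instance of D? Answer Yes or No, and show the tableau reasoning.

No

1. b : D?  L(b) = {A} ∪ {¬D}
   open: L(b) ⊇ {A, ¬B, ¬C, ¬D, ¬F, …} (+ ∃-successors) — b ∉ D possible
2. Hence b : D: not entailed.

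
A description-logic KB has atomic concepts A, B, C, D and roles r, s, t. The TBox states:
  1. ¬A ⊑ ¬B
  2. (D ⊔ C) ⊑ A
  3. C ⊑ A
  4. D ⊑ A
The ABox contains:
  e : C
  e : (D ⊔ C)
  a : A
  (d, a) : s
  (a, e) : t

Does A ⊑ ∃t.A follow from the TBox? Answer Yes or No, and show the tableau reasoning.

No

1. A ⊑ ∃t.A  ⇔  (A ⊓ ∀t.¬A) unsat w.r.t. T
   open: L(x₀) ⊇ {A, ∀t.¬A}
2. Hence A ⊑ ∃t.A: not entailed.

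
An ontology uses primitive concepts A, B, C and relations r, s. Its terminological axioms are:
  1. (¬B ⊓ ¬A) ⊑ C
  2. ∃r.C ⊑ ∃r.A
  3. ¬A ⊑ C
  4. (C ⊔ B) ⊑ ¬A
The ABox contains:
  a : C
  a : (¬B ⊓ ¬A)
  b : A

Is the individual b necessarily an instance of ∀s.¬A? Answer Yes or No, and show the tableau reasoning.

1. b : ∀s.¬A?  L(b) = {A} ∪ {∃s.A}
   open: L(b) ⊇ {A, ¬B, ¬C, ∀r.¬C, ∃s.A} (+ ∃-successors) — b ∉ ∀s.¬A possible
2. Hence b : ∀s.¬A: not entailed.

No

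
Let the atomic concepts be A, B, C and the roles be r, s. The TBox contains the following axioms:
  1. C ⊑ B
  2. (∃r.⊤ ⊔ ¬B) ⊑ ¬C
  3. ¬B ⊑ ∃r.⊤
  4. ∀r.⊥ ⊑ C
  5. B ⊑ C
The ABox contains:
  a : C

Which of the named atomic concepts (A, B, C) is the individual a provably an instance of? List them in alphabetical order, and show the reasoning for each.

{B, C}

1. a : A?  L(a) = {C} ∪ {¬A}
   apply at a: C⊑B
   open: L(a) ⊇ {B, C, ¬A, ∀r.⊥} — a ∉ A possible
2. a : B?  L(a) = {C} ∪ {¬B}
   clash {B, ¬B} at a — a ∈ B
3. a : C?  L(a) = {C} ∪ {¬C}
   clash {C, ¬C} at a — a ∈ C
4. Entailed for a: {B, C}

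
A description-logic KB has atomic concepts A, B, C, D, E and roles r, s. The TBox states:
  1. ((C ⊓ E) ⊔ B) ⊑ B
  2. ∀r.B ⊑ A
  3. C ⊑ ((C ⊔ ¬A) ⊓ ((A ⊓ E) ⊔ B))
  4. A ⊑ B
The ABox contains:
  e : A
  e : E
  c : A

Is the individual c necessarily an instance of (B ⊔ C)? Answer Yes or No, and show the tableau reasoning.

Yes

1. c : (B ⊔ C)?  L(c) = {A} ∪ {(¬B ⊓ ¬C)}
   clash {B, ¬B} at c — c ∈ (B ⊔ C)
2. Hence c : (B ⊔ C): entailed.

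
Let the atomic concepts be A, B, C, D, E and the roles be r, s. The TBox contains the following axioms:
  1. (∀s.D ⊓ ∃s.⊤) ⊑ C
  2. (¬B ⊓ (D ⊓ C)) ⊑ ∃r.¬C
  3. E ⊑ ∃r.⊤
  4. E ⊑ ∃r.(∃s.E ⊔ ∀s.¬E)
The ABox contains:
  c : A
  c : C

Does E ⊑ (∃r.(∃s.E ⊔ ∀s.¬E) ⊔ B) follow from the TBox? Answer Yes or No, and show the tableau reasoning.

Yes

1. E ⊑ (∃r.(∃s.E ⊔ ∀s.¬E) ⊔ B)  ⇔  (E ⊓ (∀r.(∀s.¬E ⊓ ∃s.E) ⊓ ¬B)) unsat w.r.t. T
   all branches close; clash {E, ¬E} at an ∃-successor
2. Hence E ⊑ (∃r.(∃s.E ⊔ ∀s.¬E) ⊔ B): entailed.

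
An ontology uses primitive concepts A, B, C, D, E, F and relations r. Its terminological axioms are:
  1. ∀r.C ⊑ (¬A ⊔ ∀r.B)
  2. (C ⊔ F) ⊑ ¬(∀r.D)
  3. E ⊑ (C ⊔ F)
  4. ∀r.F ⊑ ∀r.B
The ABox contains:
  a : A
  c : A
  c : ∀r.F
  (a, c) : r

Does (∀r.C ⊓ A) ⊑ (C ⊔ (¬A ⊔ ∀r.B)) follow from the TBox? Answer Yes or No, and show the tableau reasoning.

1. (∀r.C ⊓ A) ⊑ (C ⊔ (¬A ⊔ ∀r.B))  ⇔  ((∀r.C ⊓ A) ⊓ (¬C ⊓ (A ⊓ ∃r.¬B))) unsat w.r.t. T
   all branches close; clash {B, ¬B} at an ∃-successor
2. Hence (∀r.C ⊓ A) ⊑ (C ⊔ (¬A ⊔ ∀r.B)): entailed.

Yes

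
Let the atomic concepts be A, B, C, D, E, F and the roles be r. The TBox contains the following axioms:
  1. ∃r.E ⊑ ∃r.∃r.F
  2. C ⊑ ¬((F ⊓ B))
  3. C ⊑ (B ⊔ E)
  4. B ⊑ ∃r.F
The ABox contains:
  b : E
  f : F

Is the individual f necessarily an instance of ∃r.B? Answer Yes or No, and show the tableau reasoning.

1. f : ∃r.B?  L(f) = {F} ∪ {∀r.¬B}
   open: L(f) ⊇ {F, ¬B, ¬C, ∀r.¬B, ∀r.¬E} — f ∉ ∃r.B possible
2. Hence f : ∃r.B: not entailed.

No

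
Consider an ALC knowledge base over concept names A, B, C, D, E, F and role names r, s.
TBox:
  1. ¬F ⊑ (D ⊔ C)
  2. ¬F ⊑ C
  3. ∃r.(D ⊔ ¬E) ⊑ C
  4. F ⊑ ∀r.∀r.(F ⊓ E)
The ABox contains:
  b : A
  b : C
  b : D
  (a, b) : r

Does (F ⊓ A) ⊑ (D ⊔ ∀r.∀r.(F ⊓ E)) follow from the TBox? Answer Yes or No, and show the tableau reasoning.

1. (F ⊓ A) ⊑ (D ⊔ ∀r.∀r.(F ⊓ E))  ⇔  ((F ⊓ A) ⊓ (¬D ⊓ ∃r.∃r.(¬F ⊔ ¬E))) unsat w.r.t. T
   all branches close; clash {E, ¬E} at an ∃-successor
2. Hence (F ⊓ A) ⊑ (D ⊔ ∀r.∀r.(F ⊓ E)): entailed.

Yes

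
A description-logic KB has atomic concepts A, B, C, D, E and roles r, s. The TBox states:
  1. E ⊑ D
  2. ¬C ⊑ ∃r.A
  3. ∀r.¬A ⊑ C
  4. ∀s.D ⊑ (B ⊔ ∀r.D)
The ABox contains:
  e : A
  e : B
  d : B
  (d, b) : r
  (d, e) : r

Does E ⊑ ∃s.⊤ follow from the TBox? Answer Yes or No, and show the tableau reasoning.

No

1. E ⊑ ∃s.⊤  ⇔  (E ⊓ ∀s.⊥) unsat w.r.t. T
   apply at x₀: E⊑D
   open: L(x₀) ⊇ {B, C, D, E, ∀s.⊥}
2. Hence E ⊑ ∃s.⊤: not entailed.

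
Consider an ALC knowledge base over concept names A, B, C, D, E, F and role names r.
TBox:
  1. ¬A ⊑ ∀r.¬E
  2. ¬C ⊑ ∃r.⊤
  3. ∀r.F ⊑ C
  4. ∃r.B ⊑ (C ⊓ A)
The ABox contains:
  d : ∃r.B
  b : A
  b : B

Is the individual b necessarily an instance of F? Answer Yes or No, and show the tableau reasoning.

No

1. b : F?  L(b) = {A, B} ∪ {¬F}
   open: L(b) ⊇ {A, B, C, ¬F, ∀r.¬B} — b ∉ F possible
2. Hence b : F: not entailed.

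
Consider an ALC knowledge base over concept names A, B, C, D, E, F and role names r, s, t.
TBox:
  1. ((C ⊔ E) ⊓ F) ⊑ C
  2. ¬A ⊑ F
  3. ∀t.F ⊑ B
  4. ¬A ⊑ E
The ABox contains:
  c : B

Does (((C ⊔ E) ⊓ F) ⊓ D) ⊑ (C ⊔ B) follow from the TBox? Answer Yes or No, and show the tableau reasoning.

Yes

1. (((C ⊔ E) ⊓ F) ⊓ D) ⊑ (C ⊔ B)  ⇔  ((((C ⊔ E) ⊓ F) ⊓ D) ⊓ (¬C ⊓ ¬B)) unsat w.r.t. T
   all branches close; clash {B, ¬B} at x₀
2. Hence (((C ⊔ E) ⊓ F) ⊓ D) ⊑ (C ⊔ B): entailed.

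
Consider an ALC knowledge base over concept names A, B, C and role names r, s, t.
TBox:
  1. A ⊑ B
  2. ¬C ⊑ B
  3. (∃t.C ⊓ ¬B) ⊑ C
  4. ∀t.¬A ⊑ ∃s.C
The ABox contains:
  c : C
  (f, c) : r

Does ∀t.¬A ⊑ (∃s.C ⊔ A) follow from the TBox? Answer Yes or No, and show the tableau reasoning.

1. ∀t.¬A ⊑ (∃s.C ⊔ A)  ⇔  (∀t.¬A ⊓ (∀s.¬C ⊓ ¬A)) unsat w.r.t. T
   all branches close; clash {C, ¬C} at an ∃-successor
2. Hence ∀t.¬A ⊑ (∃s.C ⊔ A): entailed.

Yes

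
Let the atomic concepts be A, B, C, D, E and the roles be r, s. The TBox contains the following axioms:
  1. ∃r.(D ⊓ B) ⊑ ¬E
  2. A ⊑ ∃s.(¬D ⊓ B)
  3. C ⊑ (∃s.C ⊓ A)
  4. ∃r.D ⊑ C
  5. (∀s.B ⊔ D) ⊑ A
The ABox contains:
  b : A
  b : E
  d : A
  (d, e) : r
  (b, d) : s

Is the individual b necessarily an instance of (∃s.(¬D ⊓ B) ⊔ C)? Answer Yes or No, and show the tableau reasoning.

Yes

1. b : (∃s.(¬D ⊓ B) ⊔ C)?  L(b) = {A, E} ∪ {(∀s.(D ⊔ ¬B) ⊓ ¬C)}
   clash {C, ¬C} at b — b ∈ (∃s.(¬D ⊓ B) ⊔ C)
2. Hence b : (∃s.(¬D ⊓ B) ⊔ C): entailed.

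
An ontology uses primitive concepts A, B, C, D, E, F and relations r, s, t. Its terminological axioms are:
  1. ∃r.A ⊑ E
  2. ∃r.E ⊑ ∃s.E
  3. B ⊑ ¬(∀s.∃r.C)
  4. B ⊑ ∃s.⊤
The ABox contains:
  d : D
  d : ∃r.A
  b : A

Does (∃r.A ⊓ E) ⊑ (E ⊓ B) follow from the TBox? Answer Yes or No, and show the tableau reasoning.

No

1. (∃r.A ⊓ E) ⊑ (E ⊓ B)  ⇔  ((∃r.A ⊓ E) ⊓ (¬E ⊔ ¬B)) unsat w.r.t. T
   open: L(x₀) ⊇ {E, ¬B, ∀r.¬E, ∃r.A} (+ ∃-successors)
2. Hence (∃r.A ⊓ E) ⊑ (E ⊓ B): not entailed.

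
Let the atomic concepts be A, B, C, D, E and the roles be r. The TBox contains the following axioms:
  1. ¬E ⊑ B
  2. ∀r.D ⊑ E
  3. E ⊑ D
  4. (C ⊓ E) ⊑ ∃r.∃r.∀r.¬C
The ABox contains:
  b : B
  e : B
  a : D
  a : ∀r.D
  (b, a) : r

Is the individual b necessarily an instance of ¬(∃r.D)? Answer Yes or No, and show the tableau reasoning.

1. b : ¬(∃r.D)?  L(b) = {B} ∪ {∃r.D}
   open: L(b) ⊇ {B, ¬E, ∃r.D, ∃r.¬D} (+ ∃-successors) — b ∉ ¬(∃r.D) possible
2. Hence b : ¬(∃r.D): not entailed.

No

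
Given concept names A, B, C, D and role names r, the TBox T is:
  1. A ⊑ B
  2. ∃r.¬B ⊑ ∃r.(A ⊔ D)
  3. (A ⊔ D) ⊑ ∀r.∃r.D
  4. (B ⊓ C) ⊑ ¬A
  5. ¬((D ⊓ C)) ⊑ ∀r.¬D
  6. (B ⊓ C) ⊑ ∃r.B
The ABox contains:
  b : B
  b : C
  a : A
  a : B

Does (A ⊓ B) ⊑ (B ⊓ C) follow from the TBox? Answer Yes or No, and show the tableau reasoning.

No

1. (A ⊓ B) ⊑ (B ⊓ C)  ⇔  ((A ⊓ B) ⊓ (¬B ⊔ ¬C)) unsat w.r.t. T
   open: L(x₀) ⊇ {A, B, ¬C, ∀r.B, ∀r.¬D, …}
2. Hence (A ⊓ B) ⊑ (B ⊓ C): not entailed.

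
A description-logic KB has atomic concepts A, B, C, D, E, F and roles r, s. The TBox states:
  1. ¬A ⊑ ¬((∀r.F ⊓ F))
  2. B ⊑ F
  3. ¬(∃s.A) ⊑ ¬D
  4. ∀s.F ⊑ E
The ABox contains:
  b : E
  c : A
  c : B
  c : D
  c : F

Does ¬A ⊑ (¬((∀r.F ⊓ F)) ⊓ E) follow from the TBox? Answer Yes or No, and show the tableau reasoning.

No

1. ¬A ⊑ (¬((∀r.F ⊓ F)) ⊓ E)  ⇔  (¬A ⊓ ((∀r.F ⊓ F) ⊔ ¬E)) unsat w.r.t. T
   apply at x₀: ¬A⊑¬((∀r.F ⊓ F))
   open: L(x₀) ⊇ {¬A, ¬B, ¬E, ∃r.¬F, ∃s.A, …} (+ ∃-successors)
2. Hence ¬A ⊑ (¬((∀r.F ⊓ F)) ⊓ E): not entailed.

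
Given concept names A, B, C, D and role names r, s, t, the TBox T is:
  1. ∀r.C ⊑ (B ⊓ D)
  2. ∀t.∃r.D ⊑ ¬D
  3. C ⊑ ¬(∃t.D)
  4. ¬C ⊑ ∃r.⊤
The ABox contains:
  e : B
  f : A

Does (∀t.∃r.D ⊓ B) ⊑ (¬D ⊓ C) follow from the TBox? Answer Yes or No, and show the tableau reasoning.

1. (∀t.∃r.D ⊓ B) ⊑ (¬D ⊓ C)  ⇔  ((∀t.∃r.D ⊓ B) ⊓ (D ⊔ ¬C)) unsat w.r.t. T
   apply at x₀: ∀t.∃r.D⊑¬D
   open: L(x₀) ⊇ {B, ¬C, ¬D, ∀t.∃r.D, ∃r.¬C, …} (+ ∃-successors)
2. Hence (∀t.∃r.D ⊓ B) ⊑ (¬D ⊓ C): not entailed.

No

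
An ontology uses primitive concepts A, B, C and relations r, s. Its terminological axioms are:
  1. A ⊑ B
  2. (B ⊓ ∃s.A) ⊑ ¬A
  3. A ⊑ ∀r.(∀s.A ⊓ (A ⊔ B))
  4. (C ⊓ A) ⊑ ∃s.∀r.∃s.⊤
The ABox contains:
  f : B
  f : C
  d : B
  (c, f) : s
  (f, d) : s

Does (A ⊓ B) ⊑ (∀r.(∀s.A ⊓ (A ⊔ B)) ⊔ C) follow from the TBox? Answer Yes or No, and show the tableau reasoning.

Yes

1. (A ⊓ B) ⊑ (∀r.(∀s.A ⊓ (A ⊔ B)) ⊔ C)  ⇔  ((A ⊓ B) ⊓ (∃r.(∃s.¬A ⊔ (¬A ⊓ ¬B)) ⊓ ¬C)) unsat w.r.t. T
   all branches close; clash {A, ¬A} at x₀
2. Hence (A ⊓ B) ⊑ (∀r.(∀s.A ⊓ (A ⊔ B)) ⊔ C): entailed.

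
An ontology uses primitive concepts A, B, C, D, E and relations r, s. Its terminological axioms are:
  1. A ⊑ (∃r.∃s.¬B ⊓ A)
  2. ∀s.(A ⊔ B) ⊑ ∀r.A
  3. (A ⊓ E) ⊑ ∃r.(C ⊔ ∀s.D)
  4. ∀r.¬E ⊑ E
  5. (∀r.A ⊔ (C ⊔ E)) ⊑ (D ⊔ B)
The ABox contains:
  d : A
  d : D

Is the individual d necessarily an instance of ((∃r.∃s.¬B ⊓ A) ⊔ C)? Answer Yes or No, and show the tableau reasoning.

1. d : ((∃r.∃s.¬B ⊓ A) ⊔ C)?  L(d) = {A, D} ∪ {((∀r.∀s.B ⊔ ¬A) ⊓ ¬C)}
   clash {A, ¬A} at d — d ∈ ((∃r.∃s.¬B ⊓ A) ⊔ C)
2. Hence d : ((∃r.∃s.¬B ⊓ A) ⊔ C): entailed.

Yes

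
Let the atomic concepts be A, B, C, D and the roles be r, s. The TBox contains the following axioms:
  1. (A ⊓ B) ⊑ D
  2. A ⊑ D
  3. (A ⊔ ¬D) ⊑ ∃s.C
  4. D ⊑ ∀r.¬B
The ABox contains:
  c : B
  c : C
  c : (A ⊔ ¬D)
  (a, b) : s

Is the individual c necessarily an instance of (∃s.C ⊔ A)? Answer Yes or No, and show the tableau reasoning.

Yes

1. c : (∃s.C ⊔ A)?  L(c) = {B, C, (A ⊔ ¬D)} ∪ {(∀s.¬C ⊓ ¬A)}
   clash {D, ¬D} at c — c ∈ (∃s.C ⊔ A)
2. Hence c : (∃s.C ⊔ A): entailed.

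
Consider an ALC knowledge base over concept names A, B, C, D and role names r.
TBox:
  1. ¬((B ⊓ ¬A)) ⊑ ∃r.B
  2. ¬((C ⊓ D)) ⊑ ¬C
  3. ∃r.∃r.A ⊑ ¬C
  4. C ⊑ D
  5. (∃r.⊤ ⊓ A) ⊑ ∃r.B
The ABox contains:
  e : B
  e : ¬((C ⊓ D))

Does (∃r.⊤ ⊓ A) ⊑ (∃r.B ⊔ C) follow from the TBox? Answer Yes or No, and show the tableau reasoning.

Yes

1. (∃r.⊤ ⊓ A) ⊑ (∃r.B ⊔ C)  ⇔  ((∃r.⊤ ⊓ A) ⊓ (∀r.¬B ⊓ ¬C)) unsat w.r.t. T
   all branches close; clash {B, ¬B} at an ∃-successor
2. Hence (∃r.⊤ ⊓ A) ⊑ (∃r.B ⊔ C): entailed.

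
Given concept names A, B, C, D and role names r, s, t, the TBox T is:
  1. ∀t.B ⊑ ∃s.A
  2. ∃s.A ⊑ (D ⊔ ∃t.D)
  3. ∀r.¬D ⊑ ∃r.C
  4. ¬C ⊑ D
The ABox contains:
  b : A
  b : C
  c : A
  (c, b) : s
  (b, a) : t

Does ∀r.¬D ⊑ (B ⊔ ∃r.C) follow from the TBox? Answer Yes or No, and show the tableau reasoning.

Yes

1. ∀r.¬D ⊑ (B ⊔ ∃r.C)  ⇔  (∀r.¬D ⊓ (¬B ⊓ ∀r.¬C)) unsat w.r.t. T
   all branches close; clash {C, ¬C} at an ∃-successor
2. Hence ∀r.¬D ⊑ (B ⊔ ∃r.C): entailed.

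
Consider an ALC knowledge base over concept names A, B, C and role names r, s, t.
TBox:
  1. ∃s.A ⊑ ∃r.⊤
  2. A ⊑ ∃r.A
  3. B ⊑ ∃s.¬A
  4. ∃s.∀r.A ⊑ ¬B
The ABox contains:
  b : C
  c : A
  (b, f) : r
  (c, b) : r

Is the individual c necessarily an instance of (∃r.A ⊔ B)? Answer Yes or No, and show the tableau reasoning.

1. c : (∃r.A ⊔ B)?  L(c) = {A} ∪ {(∀r.¬A ⊓ ¬B)}
   clash {A, ¬A} at an ∃-successor — c ∈ (∃r.A ⊔ B)
2. Hence c : (∃r.A ⊔ B): entailed.

Yes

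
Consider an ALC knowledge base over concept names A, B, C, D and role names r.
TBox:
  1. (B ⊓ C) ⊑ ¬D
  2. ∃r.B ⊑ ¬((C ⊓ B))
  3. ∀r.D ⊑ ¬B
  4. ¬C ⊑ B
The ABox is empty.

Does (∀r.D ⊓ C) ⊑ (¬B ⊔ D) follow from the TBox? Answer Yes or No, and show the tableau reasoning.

Yes

1. (∀r.D ⊓ C) ⊑ (¬B ⊔ D)  ⇔  ((∀r.D ⊓ C) ⊓ (B ⊓ ¬D)) unsat w.r.t. T
   all branches close; clash {B, ¬B} at x₀
2. Hence (∀r.D ⊓ C) ⊑ (¬B ⊔ D): entailed.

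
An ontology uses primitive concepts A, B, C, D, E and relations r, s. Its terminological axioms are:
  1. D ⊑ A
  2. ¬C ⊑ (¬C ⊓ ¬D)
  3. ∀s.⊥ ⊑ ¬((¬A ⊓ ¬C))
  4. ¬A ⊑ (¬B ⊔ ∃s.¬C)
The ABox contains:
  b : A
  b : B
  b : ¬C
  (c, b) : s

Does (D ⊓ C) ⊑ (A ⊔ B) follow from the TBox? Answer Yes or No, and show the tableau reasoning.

1. (D ⊓ C) ⊑ (A ⊔ B)  ⇔  ((D ⊓ C) ⊓ (¬A ⊓ ¬B)) unsat w.r.t. T
   all branches close; clash {A, ¬A} at x₀
2. Hence (D ⊓ C) ⊑ (A ⊔ B): entailed.

Yes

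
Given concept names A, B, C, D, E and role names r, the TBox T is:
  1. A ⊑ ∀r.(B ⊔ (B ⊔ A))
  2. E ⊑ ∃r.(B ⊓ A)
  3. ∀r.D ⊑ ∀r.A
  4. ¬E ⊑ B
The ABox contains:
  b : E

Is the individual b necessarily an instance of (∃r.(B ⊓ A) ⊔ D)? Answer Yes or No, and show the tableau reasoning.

Yes

1. b : (∃r.(B ⊓ A) ⊔ D)?  L(b) = {E} ∪ {(∀r.(¬B ⊔ ¬A) ⊓ ¬D)}
   clash {A, ¬A} at an ∃-successor — b ∈ (∃r.(B ⊓ A) ⊔ D)
2. Hence b : (∃r.(B ⊓ A) ⊔ D): entailed.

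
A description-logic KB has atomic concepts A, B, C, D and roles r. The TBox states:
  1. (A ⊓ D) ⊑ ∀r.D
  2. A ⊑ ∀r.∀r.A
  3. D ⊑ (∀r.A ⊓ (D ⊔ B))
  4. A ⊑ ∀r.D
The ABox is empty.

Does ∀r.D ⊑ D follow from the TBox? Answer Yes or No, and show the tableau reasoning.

No

1. ∀r.D ⊑ D  ⇔  (∀r.D ⊓ ¬D) unsat w.r.t. T
   open: L(x₀) ⊇ {¬A, ¬D, ∀r.D}
2. Hence ∀r.D ⊑ D: not entailed.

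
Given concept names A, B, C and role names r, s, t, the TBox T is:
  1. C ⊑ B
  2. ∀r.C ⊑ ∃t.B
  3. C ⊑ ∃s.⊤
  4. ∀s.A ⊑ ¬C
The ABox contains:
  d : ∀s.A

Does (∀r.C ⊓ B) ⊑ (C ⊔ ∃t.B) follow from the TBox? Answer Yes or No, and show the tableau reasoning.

Yes

1. (∀r.C ⊓ B) ⊑ (C ⊔ ∃t.B)  ⇔  ((∀r.C ⊓ B) ⊓ (¬C ⊓ ∀t.¬B)) unsat w.r.t. T
   all branches close; clash {B, ¬B} at an ∃-successor
2. Hence (∀r.C ⊓ B) ⊑ (C ⊔ ∃t.B): entailed.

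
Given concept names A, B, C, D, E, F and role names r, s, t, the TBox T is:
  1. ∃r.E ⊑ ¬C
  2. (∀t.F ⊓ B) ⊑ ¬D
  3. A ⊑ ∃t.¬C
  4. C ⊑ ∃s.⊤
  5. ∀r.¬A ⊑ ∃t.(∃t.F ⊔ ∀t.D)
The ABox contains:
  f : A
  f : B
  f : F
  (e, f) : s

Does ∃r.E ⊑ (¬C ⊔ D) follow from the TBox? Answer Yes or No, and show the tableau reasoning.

1. ∃r.E ⊑ (¬C ⊔ D)  ⇔  (∃r.E ⊓ (C ⊓ ¬D)) unsat w.r.t. T
   all branches close; clash {C, ¬C} at x₀
2. Hence ∃r.E ⊑ (¬C ⊔ D): entailed.

Yes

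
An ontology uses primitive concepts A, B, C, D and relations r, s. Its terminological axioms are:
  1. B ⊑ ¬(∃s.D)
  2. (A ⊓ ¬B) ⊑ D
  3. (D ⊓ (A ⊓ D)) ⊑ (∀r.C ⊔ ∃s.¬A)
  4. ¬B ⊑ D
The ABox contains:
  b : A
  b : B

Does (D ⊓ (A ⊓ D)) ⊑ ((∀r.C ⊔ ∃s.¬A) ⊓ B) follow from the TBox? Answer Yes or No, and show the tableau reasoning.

No

1. (D ⊓ (A ⊓ D)) ⊑ ((∀r.C ⊔ ∃s.¬A) ⊓ B)  ⇔  ((D ⊓ (A ⊓ D)) ⊓ ((∃r.¬C ⊓ ∀s.A) ⊔ ¬B)) unsat w.r.t. T
   apply at x₀: (D ⊓ (A ⊓ D))⊑(∀r.C ⊔ ∃s.¬A)
   open: L(x₀) ⊇ {A, D, ¬B, ∀r.C}
2. Hence (D ⊓ (A ⊓ D)) ⊑ ((∀r.C ⊔ ∃s.¬A) ⊓ B): not entailed.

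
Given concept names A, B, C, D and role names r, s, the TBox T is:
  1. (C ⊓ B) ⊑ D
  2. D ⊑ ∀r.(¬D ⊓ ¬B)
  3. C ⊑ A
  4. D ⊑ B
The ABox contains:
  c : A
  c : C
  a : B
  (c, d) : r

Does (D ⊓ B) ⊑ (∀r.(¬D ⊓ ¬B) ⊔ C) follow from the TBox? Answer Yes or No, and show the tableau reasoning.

1. (D ⊓ B) ⊑ (∀r.(¬D ⊓ ¬B) ⊔ C)  ⇔  ((D ⊓ B) ⊓ (∃r.(D ⊔ B) ⊓ ¬C)) unsat w.r.t. T
   all branches close; clash {B, ¬B} at an ∃-successor
2. Hence (D ⊓ B) ⊑ (∀r.(¬D ⊓ ¬B) ⊔ C): entailed.

Yes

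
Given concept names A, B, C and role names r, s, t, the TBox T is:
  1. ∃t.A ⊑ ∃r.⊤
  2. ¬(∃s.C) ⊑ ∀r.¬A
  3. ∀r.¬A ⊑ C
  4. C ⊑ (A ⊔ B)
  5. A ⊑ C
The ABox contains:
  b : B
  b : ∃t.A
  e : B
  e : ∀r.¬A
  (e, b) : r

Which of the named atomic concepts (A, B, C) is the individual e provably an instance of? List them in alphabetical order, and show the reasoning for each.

{B, C}

1. e : A?  L(e) = {B, ∀r.¬A} ∪ {¬A}
   apply at e: ∀r.¬A⊑C
   open: L(e) ⊇ {B, C, ¬A, ∀r.¬A, ∀t.¬A} — e ∉ A possible
2. e : B?  L(e) = {B, ∀r.¬A} ∪ {¬B}
   clash {B, ¬B} at e — e ∈ B
3. e : C?  L(e) = {B, ∀r.¬A} ∪ {¬C}
   clash {C, ¬C} at e — e ∈ C
4. Entailed for e: {B, C}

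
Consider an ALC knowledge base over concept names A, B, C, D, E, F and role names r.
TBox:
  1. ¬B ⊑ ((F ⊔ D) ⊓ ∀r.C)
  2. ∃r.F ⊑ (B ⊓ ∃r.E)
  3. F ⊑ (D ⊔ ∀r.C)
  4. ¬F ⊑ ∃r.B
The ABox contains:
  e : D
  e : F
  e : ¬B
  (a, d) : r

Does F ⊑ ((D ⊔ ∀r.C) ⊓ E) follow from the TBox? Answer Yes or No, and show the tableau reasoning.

No

1. F ⊑ ((D ⊔ ∀r.C) ⊓ E)  ⇔  (F ⊓ ((¬D ⊓ ∃r.¬C) ⊔ ¬E)) unsat w.r.t. T
   apply at x₀: F⊑(D ⊔ ∀r.C)
   open: L(x₀) ⊇ {B, D, F, ¬E, ∀r.¬F}
2. Hence F ⊑ ((D ⊔ ∀r.C) ⊓ E): not entailed.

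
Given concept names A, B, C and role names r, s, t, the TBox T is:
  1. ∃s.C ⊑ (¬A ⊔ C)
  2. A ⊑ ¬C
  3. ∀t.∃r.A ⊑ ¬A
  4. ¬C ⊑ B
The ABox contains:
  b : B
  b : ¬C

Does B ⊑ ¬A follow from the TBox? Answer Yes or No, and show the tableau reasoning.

1. B ⊑ ¬A  ⇔  (B ⊓ A) unsat w.r.t. T
   apply at x₀: A⊑¬C
   open: L(x₀) ⊇ {A, B, ¬C, ∀s.¬C, ∃t.∀r.¬A} (+ ∃-successors)
2. Hence B ⊑ ¬A: not entailed.

No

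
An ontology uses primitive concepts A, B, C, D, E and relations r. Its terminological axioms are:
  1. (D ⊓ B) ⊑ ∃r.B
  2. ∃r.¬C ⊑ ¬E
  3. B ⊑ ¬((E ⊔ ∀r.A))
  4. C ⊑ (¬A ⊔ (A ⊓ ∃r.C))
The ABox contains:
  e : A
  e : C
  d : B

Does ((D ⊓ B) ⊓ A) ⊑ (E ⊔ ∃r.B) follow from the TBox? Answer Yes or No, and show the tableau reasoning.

1. ((D ⊓ B) ⊓ A) ⊑ (E ⊔ ∃r.B)  ⇔  (((D ⊓ B) ⊓ A) ⊓ (¬E ⊓ ∀r.¬B)) unsat w.r.t. T
   all branches close; clash {B, ¬B} at an ∃-successor
2. Hence ((D ⊓ B) ⊓ A) ⊑ (E ⊔ ∃r.B): entailed.

Yes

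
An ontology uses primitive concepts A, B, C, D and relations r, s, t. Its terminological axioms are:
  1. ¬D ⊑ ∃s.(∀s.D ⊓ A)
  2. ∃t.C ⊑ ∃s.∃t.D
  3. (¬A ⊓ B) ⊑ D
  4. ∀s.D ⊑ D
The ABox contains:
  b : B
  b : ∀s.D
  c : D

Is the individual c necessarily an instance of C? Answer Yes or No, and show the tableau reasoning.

1. c : C?  L(c) = {D} ∪ {¬C}
   open: L(c) ⊇ {D, ¬C, ∀t.¬C} — c ∉ C possible
2. Hence c : C: not entailed.

No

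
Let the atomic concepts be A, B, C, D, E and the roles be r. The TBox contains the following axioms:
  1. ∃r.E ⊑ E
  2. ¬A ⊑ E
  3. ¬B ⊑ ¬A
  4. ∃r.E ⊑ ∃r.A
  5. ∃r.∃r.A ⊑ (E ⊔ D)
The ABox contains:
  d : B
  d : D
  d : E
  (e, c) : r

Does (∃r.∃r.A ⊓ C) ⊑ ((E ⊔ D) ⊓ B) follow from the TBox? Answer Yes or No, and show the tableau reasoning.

No

1. (∃r.∃r.A ⊓ C) ⊑ ((E ⊔ D) ⊓ B)  ⇔  ((∃r.∃r.A ⊓ C) ⊓ ((¬E ⊓ ¬D) ⊔ ¬B)) unsat w.r.t. T
   apply at x₀: ∃r.∃r.A⊑(E ⊔ D)
   open: L(x₀) ⊇ {C, E, ¬A, ¬B, ∀r.¬E, …} (+ ∃-successors)
2. Hence (∃r.∃r.A ⊓ C) ⊑ ((E ⊔ D) ⊓ B): not entailed.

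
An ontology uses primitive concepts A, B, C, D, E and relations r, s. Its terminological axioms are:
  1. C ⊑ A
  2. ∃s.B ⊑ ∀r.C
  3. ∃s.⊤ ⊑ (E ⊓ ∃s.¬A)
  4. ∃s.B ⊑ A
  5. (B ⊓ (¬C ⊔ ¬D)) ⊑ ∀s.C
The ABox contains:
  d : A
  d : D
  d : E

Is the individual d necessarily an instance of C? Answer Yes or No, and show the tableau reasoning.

1. d : C?  L(d) = {A, D, E} ∪ {¬C}
   open: L(d) ⊇ {A, D, E, ¬B, ¬C, …} — d ∉ C possible
2. Hence d : C: not entailed.

No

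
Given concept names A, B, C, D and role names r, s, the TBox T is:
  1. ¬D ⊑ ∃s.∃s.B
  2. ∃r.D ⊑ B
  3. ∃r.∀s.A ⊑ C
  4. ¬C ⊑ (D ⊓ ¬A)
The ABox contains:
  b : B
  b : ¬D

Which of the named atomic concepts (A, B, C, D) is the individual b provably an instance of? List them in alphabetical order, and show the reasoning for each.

{B, C}

1. b : A?  L(b) = {B, ¬D} ∪ {¬A}
   apply at b: ¬D⊑∃s.∃s.B
   open: L(b) ⊇ {B, C, ¬A, ¬D, ∃s.∃s.B} (+ ∃-successors) — b ∉ A possible
2. b : B?  L(b) = {B, ¬D} ∪ {¬B}
   clash {B, ¬B} at b — b ∈ B
3. b : C?  L(b) = {B, ¬D} ∪ {¬C}
   clash {D, ¬D} at b — b ∈ C
4. b : D?  L(b) = {B, ¬D} ∪ {¬D}
   apply at b: ¬D⊑∃s.∃s.B
   open: L(b) ⊇ {B, C, ¬D, ∃s.∃s.B} (+ ∃-successors) — b ∉ D possible
5. Entailed for b: {B, C}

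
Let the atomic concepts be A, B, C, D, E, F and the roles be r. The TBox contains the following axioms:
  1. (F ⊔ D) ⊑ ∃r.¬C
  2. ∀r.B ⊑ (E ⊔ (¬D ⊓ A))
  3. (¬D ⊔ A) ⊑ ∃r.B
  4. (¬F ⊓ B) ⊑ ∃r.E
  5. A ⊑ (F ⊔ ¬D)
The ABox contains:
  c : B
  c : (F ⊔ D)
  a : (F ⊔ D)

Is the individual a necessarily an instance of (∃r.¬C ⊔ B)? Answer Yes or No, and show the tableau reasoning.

1. a : (∃r.¬C ⊔ B)?  L(a) = {(F ⊔ D)} ∪ {(∀r.C ⊓ ¬B)}
   clash {D, ¬D} at a — a ∈ (∃r.¬C ⊔ B)
2. Hence a : (∃r.¬C ⊔ B): entailed.

Yes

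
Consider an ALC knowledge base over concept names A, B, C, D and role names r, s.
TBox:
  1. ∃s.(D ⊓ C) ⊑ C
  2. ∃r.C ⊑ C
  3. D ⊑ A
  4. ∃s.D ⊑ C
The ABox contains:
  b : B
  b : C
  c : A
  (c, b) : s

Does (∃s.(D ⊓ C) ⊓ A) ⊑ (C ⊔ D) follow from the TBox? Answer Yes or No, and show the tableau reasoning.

1. (∃s.(D ⊓ C) ⊓ A) ⊑ (C ⊔ D)  ⇔  ((∃s.(D ⊓ C) ⊓ A) ⊓ (¬C ⊓ ¬D)) unsat w.r.t. T
   all branches close; clash {C, ¬C} at x₀
2. Hence (∃s.(D ⊓ C) ⊓ A) ⊑ (C ⊔ D): entailed.

Yes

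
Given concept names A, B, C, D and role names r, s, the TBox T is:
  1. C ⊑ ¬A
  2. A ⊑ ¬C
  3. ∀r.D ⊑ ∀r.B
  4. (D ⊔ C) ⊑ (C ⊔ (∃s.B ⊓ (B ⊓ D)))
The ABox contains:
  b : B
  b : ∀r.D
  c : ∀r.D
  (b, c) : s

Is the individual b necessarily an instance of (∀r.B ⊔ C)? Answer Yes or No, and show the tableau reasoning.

1. b : (∀r.B ⊔ C)?  L(b) = {B, ∀r.D} ∪ {(∃r.¬B ⊓ ¬C)}
   clash {B, ¬B} at an ∃-successor — b ∈ (∀r.B ⊔ C)
2. Hence b : (∀r.B ⊔ C): entailed.

Yes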